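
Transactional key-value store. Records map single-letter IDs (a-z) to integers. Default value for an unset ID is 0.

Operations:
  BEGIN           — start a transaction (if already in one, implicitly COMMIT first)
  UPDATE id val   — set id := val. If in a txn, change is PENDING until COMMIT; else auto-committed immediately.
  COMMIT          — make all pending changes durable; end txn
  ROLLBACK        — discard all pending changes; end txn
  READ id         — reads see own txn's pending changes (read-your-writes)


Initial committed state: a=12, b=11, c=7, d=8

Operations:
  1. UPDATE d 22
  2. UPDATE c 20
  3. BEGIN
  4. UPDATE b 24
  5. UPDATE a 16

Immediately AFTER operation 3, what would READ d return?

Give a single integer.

Initial committed: {a=12, b=11, c=7, d=8}
Op 1: UPDATE d=22 (auto-commit; committed d=22)
Op 2: UPDATE c=20 (auto-commit; committed c=20)
Op 3: BEGIN: in_txn=True, pending={}
After op 3: visible(d) = 22 (pending={}, committed={a=12, b=11, c=20, d=22})

Answer: 22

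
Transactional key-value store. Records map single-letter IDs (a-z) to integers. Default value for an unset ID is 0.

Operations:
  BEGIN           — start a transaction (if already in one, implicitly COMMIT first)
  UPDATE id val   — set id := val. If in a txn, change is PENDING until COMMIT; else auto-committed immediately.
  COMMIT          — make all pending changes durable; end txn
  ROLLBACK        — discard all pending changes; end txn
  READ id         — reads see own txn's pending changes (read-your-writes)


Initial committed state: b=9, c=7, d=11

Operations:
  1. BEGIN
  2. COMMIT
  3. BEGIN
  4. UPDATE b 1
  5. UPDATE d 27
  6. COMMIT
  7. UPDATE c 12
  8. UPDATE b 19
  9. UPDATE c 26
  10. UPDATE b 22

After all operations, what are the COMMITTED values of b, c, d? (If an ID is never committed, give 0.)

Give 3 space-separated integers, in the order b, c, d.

Initial committed: {b=9, c=7, d=11}
Op 1: BEGIN: in_txn=True, pending={}
Op 2: COMMIT: merged [] into committed; committed now {b=9, c=7, d=11}
Op 3: BEGIN: in_txn=True, pending={}
Op 4: UPDATE b=1 (pending; pending now {b=1})
Op 5: UPDATE d=27 (pending; pending now {b=1, d=27})
Op 6: COMMIT: merged ['b', 'd'] into committed; committed now {b=1, c=7, d=27}
Op 7: UPDATE c=12 (auto-commit; committed c=12)
Op 8: UPDATE b=19 (auto-commit; committed b=19)
Op 9: UPDATE c=26 (auto-commit; committed c=26)
Op 10: UPDATE b=22 (auto-commit; committed b=22)
Final committed: {b=22, c=26, d=27}

Answer: 22 26 27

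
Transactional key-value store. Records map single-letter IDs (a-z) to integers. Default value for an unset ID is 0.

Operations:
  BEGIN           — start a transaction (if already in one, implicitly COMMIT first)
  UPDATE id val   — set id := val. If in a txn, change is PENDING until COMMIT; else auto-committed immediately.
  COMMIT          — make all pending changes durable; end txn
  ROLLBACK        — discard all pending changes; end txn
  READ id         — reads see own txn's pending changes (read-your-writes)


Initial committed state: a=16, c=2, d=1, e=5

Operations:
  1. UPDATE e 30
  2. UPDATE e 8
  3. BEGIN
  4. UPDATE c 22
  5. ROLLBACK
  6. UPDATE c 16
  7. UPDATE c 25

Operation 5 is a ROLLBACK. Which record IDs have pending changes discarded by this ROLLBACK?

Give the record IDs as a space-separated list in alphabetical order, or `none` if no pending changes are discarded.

Initial committed: {a=16, c=2, d=1, e=5}
Op 1: UPDATE e=30 (auto-commit; committed e=30)
Op 2: UPDATE e=8 (auto-commit; committed e=8)
Op 3: BEGIN: in_txn=True, pending={}
Op 4: UPDATE c=22 (pending; pending now {c=22})
Op 5: ROLLBACK: discarded pending ['c']; in_txn=False
Op 6: UPDATE c=16 (auto-commit; committed c=16)
Op 7: UPDATE c=25 (auto-commit; committed c=25)
ROLLBACK at op 5 discards: ['c']

Answer: c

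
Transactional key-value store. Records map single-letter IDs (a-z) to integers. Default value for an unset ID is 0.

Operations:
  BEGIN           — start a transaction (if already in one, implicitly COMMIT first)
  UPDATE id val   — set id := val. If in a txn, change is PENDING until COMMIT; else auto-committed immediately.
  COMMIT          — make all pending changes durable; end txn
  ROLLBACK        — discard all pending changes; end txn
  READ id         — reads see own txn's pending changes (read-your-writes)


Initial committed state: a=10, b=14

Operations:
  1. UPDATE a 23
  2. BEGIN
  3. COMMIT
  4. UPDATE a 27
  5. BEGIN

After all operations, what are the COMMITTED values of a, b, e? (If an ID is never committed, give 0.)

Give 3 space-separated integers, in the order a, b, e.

Answer: 27 14 0

Derivation:
Initial committed: {a=10, b=14}
Op 1: UPDATE a=23 (auto-commit; committed a=23)
Op 2: BEGIN: in_txn=True, pending={}
Op 3: COMMIT: merged [] into committed; committed now {a=23, b=14}
Op 4: UPDATE a=27 (auto-commit; committed a=27)
Op 5: BEGIN: in_txn=True, pending={}
Final committed: {a=27, b=14}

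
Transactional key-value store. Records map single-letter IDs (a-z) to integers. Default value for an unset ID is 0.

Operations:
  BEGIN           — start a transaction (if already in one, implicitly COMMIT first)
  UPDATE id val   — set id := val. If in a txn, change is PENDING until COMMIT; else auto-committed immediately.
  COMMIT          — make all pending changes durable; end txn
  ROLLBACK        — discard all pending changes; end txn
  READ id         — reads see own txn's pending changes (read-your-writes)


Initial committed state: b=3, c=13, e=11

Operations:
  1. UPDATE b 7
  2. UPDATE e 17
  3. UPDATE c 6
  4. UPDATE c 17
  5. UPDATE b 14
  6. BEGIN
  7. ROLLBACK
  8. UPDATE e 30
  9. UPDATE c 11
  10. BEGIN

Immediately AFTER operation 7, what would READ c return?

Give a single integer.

Initial committed: {b=3, c=13, e=11}
Op 1: UPDATE b=7 (auto-commit; committed b=7)
Op 2: UPDATE e=17 (auto-commit; committed e=17)
Op 3: UPDATE c=6 (auto-commit; committed c=6)
Op 4: UPDATE c=17 (auto-commit; committed c=17)
Op 5: UPDATE b=14 (auto-commit; committed b=14)
Op 6: BEGIN: in_txn=True, pending={}
Op 7: ROLLBACK: discarded pending []; in_txn=False
After op 7: visible(c) = 17 (pending={}, committed={b=14, c=17, e=17})

Answer: 17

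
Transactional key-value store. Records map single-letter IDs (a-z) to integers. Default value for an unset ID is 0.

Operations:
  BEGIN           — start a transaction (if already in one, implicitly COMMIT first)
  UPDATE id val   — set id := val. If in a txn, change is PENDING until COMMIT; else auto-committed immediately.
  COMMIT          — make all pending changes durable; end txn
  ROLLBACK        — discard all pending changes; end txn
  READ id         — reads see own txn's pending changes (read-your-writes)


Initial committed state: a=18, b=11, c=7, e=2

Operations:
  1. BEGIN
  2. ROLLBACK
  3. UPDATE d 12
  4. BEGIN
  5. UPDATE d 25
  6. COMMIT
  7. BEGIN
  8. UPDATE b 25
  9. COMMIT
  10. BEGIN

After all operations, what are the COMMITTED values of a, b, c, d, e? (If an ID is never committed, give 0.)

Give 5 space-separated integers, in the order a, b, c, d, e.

Answer: 18 25 7 25 2

Derivation:
Initial committed: {a=18, b=11, c=7, e=2}
Op 1: BEGIN: in_txn=True, pending={}
Op 2: ROLLBACK: discarded pending []; in_txn=False
Op 3: UPDATE d=12 (auto-commit; committed d=12)
Op 4: BEGIN: in_txn=True, pending={}
Op 5: UPDATE d=25 (pending; pending now {d=25})
Op 6: COMMIT: merged ['d'] into committed; committed now {a=18, b=11, c=7, d=25, e=2}
Op 7: BEGIN: in_txn=True, pending={}
Op 8: UPDATE b=25 (pending; pending now {b=25})
Op 9: COMMIT: merged ['b'] into committed; committed now {a=18, b=25, c=7, d=25, e=2}
Op 10: BEGIN: in_txn=True, pending={}
Final committed: {a=18, b=25, c=7, d=25, e=2}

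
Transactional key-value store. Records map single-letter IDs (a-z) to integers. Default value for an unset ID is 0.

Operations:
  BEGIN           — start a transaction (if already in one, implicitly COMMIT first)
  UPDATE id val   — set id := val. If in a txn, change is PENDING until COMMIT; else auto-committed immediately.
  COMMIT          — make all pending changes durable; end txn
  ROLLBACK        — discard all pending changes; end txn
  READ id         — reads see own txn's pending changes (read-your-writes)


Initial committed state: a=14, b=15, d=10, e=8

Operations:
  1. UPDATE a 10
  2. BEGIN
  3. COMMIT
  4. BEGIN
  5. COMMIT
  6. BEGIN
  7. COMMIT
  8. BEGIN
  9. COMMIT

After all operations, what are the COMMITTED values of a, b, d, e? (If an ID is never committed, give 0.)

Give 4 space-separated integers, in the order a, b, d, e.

Answer: 10 15 10 8

Derivation:
Initial committed: {a=14, b=15, d=10, e=8}
Op 1: UPDATE a=10 (auto-commit; committed a=10)
Op 2: BEGIN: in_txn=True, pending={}
Op 3: COMMIT: merged [] into committed; committed now {a=10, b=15, d=10, e=8}
Op 4: BEGIN: in_txn=True, pending={}
Op 5: COMMIT: merged [] into committed; committed now {a=10, b=15, d=10, e=8}
Op 6: BEGIN: in_txn=True, pending={}
Op 7: COMMIT: merged [] into committed; committed now {a=10, b=15, d=10, e=8}
Op 8: BEGIN: in_txn=True, pending={}
Op 9: COMMIT: merged [] into committed; committed now {a=10, b=15, d=10, e=8}
Final committed: {a=10, b=15, d=10, e=8}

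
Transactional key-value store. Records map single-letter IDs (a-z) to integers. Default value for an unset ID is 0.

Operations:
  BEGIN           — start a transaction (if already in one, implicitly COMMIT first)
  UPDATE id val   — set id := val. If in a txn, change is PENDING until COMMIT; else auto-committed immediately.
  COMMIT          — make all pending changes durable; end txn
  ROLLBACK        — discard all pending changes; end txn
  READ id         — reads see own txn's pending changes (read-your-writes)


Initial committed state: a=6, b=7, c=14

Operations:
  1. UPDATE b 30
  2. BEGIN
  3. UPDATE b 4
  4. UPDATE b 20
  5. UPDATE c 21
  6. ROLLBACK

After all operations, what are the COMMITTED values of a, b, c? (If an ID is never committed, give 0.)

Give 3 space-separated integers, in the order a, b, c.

Initial committed: {a=6, b=7, c=14}
Op 1: UPDATE b=30 (auto-commit; committed b=30)
Op 2: BEGIN: in_txn=True, pending={}
Op 3: UPDATE b=4 (pending; pending now {b=4})
Op 4: UPDATE b=20 (pending; pending now {b=20})
Op 5: UPDATE c=21 (pending; pending now {b=20, c=21})
Op 6: ROLLBACK: discarded pending ['b', 'c']; in_txn=False
Final committed: {a=6, b=30, c=14}

Answer: 6 30 14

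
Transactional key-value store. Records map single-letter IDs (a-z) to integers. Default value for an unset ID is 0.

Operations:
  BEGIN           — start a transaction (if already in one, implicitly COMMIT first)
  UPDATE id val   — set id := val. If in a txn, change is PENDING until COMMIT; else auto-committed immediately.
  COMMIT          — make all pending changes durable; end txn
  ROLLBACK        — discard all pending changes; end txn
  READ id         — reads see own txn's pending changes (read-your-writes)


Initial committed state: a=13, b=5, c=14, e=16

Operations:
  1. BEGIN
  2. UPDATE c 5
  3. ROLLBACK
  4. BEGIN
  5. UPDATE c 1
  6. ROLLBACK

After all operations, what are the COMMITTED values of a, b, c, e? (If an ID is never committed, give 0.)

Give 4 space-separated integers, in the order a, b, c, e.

Initial committed: {a=13, b=5, c=14, e=16}
Op 1: BEGIN: in_txn=True, pending={}
Op 2: UPDATE c=5 (pending; pending now {c=5})
Op 3: ROLLBACK: discarded pending ['c']; in_txn=False
Op 4: BEGIN: in_txn=True, pending={}
Op 5: UPDATE c=1 (pending; pending now {c=1})
Op 6: ROLLBACK: discarded pending ['c']; in_txn=False
Final committed: {a=13, b=5, c=14, e=16}

Answer: 13 5 14 16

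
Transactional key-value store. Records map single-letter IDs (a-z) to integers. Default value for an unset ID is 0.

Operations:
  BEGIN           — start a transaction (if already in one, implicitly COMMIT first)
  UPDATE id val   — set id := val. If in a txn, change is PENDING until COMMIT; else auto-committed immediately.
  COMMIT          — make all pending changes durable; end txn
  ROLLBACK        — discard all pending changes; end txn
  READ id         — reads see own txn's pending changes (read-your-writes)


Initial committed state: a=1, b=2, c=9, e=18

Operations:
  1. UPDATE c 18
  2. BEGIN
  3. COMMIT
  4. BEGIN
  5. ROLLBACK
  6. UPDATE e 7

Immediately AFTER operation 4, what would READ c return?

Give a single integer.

Initial committed: {a=1, b=2, c=9, e=18}
Op 1: UPDATE c=18 (auto-commit; committed c=18)
Op 2: BEGIN: in_txn=True, pending={}
Op 3: COMMIT: merged [] into committed; committed now {a=1, b=2, c=18, e=18}
Op 4: BEGIN: in_txn=True, pending={}
After op 4: visible(c) = 18 (pending={}, committed={a=1, b=2, c=18, e=18})

Answer: 18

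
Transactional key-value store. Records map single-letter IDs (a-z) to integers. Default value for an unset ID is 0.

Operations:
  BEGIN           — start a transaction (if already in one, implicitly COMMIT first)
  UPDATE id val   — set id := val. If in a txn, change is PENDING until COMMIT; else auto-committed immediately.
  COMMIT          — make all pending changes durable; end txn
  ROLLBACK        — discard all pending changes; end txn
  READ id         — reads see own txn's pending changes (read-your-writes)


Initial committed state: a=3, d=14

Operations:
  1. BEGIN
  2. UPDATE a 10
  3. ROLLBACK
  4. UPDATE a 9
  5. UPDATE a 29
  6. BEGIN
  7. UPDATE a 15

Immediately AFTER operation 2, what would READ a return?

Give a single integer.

Answer: 10

Derivation:
Initial committed: {a=3, d=14}
Op 1: BEGIN: in_txn=True, pending={}
Op 2: UPDATE a=10 (pending; pending now {a=10})
After op 2: visible(a) = 10 (pending={a=10}, committed={a=3, d=14})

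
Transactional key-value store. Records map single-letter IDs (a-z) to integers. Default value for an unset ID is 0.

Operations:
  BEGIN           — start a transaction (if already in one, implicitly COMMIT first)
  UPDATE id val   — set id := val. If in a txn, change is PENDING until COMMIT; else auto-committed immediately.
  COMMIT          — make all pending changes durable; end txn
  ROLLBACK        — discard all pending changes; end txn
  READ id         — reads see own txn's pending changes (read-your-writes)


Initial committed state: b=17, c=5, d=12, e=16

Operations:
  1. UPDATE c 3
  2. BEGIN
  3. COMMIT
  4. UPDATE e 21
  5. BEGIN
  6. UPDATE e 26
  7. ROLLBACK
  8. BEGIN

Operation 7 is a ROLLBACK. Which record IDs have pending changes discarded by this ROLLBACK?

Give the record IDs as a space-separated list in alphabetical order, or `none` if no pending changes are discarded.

Initial committed: {b=17, c=5, d=12, e=16}
Op 1: UPDATE c=3 (auto-commit; committed c=3)
Op 2: BEGIN: in_txn=True, pending={}
Op 3: COMMIT: merged [] into committed; committed now {b=17, c=3, d=12, e=16}
Op 4: UPDATE e=21 (auto-commit; committed e=21)
Op 5: BEGIN: in_txn=True, pending={}
Op 6: UPDATE e=26 (pending; pending now {e=26})
Op 7: ROLLBACK: discarded pending ['e']; in_txn=False
Op 8: BEGIN: in_txn=True, pending={}
ROLLBACK at op 7 discards: ['e']

Answer: e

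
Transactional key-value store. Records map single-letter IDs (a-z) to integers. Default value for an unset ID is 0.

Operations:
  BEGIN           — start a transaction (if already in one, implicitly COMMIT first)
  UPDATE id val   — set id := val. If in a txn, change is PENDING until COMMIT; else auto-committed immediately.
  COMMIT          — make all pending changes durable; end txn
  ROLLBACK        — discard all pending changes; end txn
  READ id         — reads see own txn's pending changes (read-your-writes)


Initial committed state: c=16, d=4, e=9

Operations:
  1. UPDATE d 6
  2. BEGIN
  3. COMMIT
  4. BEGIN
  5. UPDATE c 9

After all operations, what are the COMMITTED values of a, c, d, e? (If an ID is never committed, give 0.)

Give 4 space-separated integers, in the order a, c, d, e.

Initial committed: {c=16, d=4, e=9}
Op 1: UPDATE d=6 (auto-commit; committed d=6)
Op 2: BEGIN: in_txn=True, pending={}
Op 3: COMMIT: merged [] into committed; committed now {c=16, d=6, e=9}
Op 4: BEGIN: in_txn=True, pending={}
Op 5: UPDATE c=9 (pending; pending now {c=9})
Final committed: {c=16, d=6, e=9}

Answer: 0 16 6 9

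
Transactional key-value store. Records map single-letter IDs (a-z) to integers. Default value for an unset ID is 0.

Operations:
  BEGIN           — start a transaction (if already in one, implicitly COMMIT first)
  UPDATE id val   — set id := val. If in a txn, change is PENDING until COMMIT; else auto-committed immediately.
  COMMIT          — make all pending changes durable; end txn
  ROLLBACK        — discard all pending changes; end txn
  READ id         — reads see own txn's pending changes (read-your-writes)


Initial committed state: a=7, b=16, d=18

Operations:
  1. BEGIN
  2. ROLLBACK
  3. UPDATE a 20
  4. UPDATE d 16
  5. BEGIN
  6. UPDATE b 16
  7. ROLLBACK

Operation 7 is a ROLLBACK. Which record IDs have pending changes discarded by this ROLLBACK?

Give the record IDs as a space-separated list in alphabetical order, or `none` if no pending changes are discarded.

Answer: b

Derivation:
Initial committed: {a=7, b=16, d=18}
Op 1: BEGIN: in_txn=True, pending={}
Op 2: ROLLBACK: discarded pending []; in_txn=False
Op 3: UPDATE a=20 (auto-commit; committed a=20)
Op 4: UPDATE d=16 (auto-commit; committed d=16)
Op 5: BEGIN: in_txn=True, pending={}
Op 6: UPDATE b=16 (pending; pending now {b=16})
Op 7: ROLLBACK: discarded pending ['b']; in_txn=False
ROLLBACK at op 7 discards: ['b']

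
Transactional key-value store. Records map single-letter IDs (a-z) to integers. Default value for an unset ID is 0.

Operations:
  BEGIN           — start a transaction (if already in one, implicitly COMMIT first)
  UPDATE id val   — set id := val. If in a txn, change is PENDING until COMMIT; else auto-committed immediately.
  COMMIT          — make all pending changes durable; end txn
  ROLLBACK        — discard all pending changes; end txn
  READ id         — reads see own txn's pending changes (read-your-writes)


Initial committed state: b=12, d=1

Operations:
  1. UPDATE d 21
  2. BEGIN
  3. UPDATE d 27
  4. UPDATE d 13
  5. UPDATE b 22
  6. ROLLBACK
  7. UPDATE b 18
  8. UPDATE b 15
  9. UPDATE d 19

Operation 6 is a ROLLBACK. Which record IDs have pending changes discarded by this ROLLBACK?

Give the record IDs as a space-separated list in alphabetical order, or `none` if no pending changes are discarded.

Initial committed: {b=12, d=1}
Op 1: UPDATE d=21 (auto-commit; committed d=21)
Op 2: BEGIN: in_txn=True, pending={}
Op 3: UPDATE d=27 (pending; pending now {d=27})
Op 4: UPDATE d=13 (pending; pending now {d=13})
Op 5: UPDATE b=22 (pending; pending now {b=22, d=13})
Op 6: ROLLBACK: discarded pending ['b', 'd']; in_txn=False
Op 7: UPDATE b=18 (auto-commit; committed b=18)
Op 8: UPDATE b=15 (auto-commit; committed b=15)
Op 9: UPDATE d=19 (auto-commit; committed d=19)
ROLLBACK at op 6 discards: ['b', 'd']

Answer: b d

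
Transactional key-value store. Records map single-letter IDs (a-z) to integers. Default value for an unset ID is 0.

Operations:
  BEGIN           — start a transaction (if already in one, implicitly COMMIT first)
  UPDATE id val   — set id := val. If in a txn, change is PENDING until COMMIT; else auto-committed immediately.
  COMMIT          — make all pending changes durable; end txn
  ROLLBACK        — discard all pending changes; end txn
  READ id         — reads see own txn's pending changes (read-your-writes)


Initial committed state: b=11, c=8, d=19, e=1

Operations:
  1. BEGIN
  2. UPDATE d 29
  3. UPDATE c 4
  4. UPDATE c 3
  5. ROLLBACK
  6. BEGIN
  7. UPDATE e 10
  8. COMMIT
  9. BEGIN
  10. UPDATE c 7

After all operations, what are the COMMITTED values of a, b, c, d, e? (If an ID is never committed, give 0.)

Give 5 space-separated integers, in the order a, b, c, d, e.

Initial committed: {b=11, c=8, d=19, e=1}
Op 1: BEGIN: in_txn=True, pending={}
Op 2: UPDATE d=29 (pending; pending now {d=29})
Op 3: UPDATE c=4 (pending; pending now {c=4, d=29})
Op 4: UPDATE c=3 (pending; pending now {c=3, d=29})
Op 5: ROLLBACK: discarded pending ['c', 'd']; in_txn=False
Op 6: BEGIN: in_txn=True, pending={}
Op 7: UPDATE e=10 (pending; pending now {e=10})
Op 8: COMMIT: merged ['e'] into committed; committed now {b=11, c=8, d=19, e=10}
Op 9: BEGIN: in_txn=True, pending={}
Op 10: UPDATE c=7 (pending; pending now {c=7})
Final committed: {b=11, c=8, d=19, e=10}

Answer: 0 11 8 19 10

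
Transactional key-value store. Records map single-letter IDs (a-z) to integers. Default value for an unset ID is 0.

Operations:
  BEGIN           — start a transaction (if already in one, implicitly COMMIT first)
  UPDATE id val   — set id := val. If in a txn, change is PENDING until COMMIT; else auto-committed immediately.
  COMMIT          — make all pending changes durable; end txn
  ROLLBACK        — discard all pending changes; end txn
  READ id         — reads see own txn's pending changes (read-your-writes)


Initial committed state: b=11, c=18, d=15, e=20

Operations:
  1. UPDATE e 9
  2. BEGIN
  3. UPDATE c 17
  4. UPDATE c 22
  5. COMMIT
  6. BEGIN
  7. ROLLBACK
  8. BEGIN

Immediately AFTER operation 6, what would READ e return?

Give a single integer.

Initial committed: {b=11, c=18, d=15, e=20}
Op 1: UPDATE e=9 (auto-commit; committed e=9)
Op 2: BEGIN: in_txn=True, pending={}
Op 3: UPDATE c=17 (pending; pending now {c=17})
Op 4: UPDATE c=22 (pending; pending now {c=22})
Op 5: COMMIT: merged ['c'] into committed; committed now {b=11, c=22, d=15, e=9}
Op 6: BEGIN: in_txn=True, pending={}
After op 6: visible(e) = 9 (pending={}, committed={b=11, c=22, d=15, e=9})

Answer: 9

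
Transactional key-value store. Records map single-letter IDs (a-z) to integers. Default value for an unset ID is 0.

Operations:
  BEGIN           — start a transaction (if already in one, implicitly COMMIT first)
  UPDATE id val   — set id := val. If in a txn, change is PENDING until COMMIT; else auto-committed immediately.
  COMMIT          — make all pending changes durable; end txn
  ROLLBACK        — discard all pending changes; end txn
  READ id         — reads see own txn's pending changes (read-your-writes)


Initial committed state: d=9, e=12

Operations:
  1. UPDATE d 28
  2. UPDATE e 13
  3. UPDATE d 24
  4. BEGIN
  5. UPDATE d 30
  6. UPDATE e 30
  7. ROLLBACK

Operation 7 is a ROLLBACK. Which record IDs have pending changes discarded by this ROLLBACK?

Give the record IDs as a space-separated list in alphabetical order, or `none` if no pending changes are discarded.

Answer: d e

Derivation:
Initial committed: {d=9, e=12}
Op 1: UPDATE d=28 (auto-commit; committed d=28)
Op 2: UPDATE e=13 (auto-commit; committed e=13)
Op 3: UPDATE d=24 (auto-commit; committed d=24)
Op 4: BEGIN: in_txn=True, pending={}
Op 5: UPDATE d=30 (pending; pending now {d=30})
Op 6: UPDATE e=30 (pending; pending now {d=30, e=30})
Op 7: ROLLBACK: discarded pending ['d', 'e']; in_txn=False
ROLLBACK at op 7 discards: ['d', 'e']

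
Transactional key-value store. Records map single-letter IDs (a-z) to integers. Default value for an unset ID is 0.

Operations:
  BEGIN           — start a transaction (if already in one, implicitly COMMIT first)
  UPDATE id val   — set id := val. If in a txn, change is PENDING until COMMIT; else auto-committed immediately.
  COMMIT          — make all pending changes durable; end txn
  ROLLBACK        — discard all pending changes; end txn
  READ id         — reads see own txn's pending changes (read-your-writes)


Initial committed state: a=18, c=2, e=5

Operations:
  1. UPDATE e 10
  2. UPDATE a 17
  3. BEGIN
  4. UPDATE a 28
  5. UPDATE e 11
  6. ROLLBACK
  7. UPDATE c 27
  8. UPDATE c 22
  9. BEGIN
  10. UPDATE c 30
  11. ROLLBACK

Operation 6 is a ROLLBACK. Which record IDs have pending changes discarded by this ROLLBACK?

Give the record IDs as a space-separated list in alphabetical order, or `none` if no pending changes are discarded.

Initial committed: {a=18, c=2, e=5}
Op 1: UPDATE e=10 (auto-commit; committed e=10)
Op 2: UPDATE a=17 (auto-commit; committed a=17)
Op 3: BEGIN: in_txn=True, pending={}
Op 4: UPDATE a=28 (pending; pending now {a=28})
Op 5: UPDATE e=11 (pending; pending now {a=28, e=11})
Op 6: ROLLBACK: discarded pending ['a', 'e']; in_txn=False
Op 7: UPDATE c=27 (auto-commit; committed c=27)
Op 8: UPDATE c=22 (auto-commit; committed c=22)
Op 9: BEGIN: in_txn=True, pending={}
Op 10: UPDATE c=30 (pending; pending now {c=30})
Op 11: ROLLBACK: discarded pending ['c']; in_txn=False
ROLLBACK at op 6 discards: ['a', 'e']

Answer: a e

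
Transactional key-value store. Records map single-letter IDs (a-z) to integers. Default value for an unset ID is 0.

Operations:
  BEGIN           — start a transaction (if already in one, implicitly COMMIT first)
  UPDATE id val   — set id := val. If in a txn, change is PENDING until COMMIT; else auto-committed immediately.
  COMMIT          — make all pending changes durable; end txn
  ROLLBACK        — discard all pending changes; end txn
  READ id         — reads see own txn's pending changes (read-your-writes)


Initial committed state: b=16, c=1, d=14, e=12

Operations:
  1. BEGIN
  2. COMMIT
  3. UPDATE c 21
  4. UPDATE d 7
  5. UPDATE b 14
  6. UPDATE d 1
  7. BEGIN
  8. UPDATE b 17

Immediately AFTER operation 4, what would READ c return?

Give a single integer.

Answer: 21

Derivation:
Initial committed: {b=16, c=1, d=14, e=12}
Op 1: BEGIN: in_txn=True, pending={}
Op 2: COMMIT: merged [] into committed; committed now {b=16, c=1, d=14, e=12}
Op 3: UPDATE c=21 (auto-commit; committed c=21)
Op 4: UPDATE d=7 (auto-commit; committed d=7)
After op 4: visible(c) = 21 (pending={}, committed={b=16, c=21, d=7, e=12})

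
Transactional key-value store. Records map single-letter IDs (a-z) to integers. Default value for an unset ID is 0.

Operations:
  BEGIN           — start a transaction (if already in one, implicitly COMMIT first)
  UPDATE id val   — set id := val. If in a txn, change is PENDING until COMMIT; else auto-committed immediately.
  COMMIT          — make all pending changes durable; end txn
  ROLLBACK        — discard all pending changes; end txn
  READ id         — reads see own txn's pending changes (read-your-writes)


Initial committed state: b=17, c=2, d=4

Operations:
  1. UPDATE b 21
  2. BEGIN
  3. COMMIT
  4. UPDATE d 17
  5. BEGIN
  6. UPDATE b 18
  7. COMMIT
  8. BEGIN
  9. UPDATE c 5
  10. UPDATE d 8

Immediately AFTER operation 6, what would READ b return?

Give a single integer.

Initial committed: {b=17, c=2, d=4}
Op 1: UPDATE b=21 (auto-commit; committed b=21)
Op 2: BEGIN: in_txn=True, pending={}
Op 3: COMMIT: merged [] into committed; committed now {b=21, c=2, d=4}
Op 4: UPDATE d=17 (auto-commit; committed d=17)
Op 5: BEGIN: in_txn=True, pending={}
Op 6: UPDATE b=18 (pending; pending now {b=18})
After op 6: visible(b) = 18 (pending={b=18}, committed={b=21, c=2, d=17})

Answer: 18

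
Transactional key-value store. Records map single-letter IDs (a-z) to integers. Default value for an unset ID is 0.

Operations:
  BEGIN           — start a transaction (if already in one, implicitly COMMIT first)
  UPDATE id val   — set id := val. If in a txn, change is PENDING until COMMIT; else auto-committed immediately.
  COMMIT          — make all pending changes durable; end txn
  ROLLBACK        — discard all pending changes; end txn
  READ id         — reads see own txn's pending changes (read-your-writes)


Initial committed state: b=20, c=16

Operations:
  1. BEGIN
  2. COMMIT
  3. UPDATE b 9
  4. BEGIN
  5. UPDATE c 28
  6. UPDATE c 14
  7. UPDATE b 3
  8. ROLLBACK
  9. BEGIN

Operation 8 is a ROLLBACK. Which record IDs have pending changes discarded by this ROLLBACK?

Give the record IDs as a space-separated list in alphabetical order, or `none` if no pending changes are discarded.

Initial committed: {b=20, c=16}
Op 1: BEGIN: in_txn=True, pending={}
Op 2: COMMIT: merged [] into committed; committed now {b=20, c=16}
Op 3: UPDATE b=9 (auto-commit; committed b=9)
Op 4: BEGIN: in_txn=True, pending={}
Op 5: UPDATE c=28 (pending; pending now {c=28})
Op 6: UPDATE c=14 (pending; pending now {c=14})
Op 7: UPDATE b=3 (pending; pending now {b=3, c=14})
Op 8: ROLLBACK: discarded pending ['b', 'c']; in_txn=False
Op 9: BEGIN: in_txn=True, pending={}
ROLLBACK at op 8 discards: ['b', 'c']

Answer: b c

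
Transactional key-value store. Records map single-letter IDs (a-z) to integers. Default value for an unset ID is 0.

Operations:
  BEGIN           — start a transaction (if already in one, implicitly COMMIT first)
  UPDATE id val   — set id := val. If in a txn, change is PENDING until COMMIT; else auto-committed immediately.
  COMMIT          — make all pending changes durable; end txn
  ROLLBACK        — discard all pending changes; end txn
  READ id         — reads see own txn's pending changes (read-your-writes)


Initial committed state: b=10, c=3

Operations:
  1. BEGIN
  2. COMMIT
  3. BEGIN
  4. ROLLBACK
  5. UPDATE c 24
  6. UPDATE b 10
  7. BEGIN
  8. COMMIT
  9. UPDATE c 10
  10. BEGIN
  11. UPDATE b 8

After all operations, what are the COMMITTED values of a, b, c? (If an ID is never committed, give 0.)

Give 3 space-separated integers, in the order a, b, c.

Initial committed: {b=10, c=3}
Op 1: BEGIN: in_txn=True, pending={}
Op 2: COMMIT: merged [] into committed; committed now {b=10, c=3}
Op 3: BEGIN: in_txn=True, pending={}
Op 4: ROLLBACK: discarded pending []; in_txn=False
Op 5: UPDATE c=24 (auto-commit; committed c=24)
Op 6: UPDATE b=10 (auto-commit; committed b=10)
Op 7: BEGIN: in_txn=True, pending={}
Op 8: COMMIT: merged [] into committed; committed now {b=10, c=24}
Op 9: UPDATE c=10 (auto-commit; committed c=10)
Op 10: BEGIN: in_txn=True, pending={}
Op 11: UPDATE b=8 (pending; pending now {b=8})
Final committed: {b=10, c=10}

Answer: 0 10 10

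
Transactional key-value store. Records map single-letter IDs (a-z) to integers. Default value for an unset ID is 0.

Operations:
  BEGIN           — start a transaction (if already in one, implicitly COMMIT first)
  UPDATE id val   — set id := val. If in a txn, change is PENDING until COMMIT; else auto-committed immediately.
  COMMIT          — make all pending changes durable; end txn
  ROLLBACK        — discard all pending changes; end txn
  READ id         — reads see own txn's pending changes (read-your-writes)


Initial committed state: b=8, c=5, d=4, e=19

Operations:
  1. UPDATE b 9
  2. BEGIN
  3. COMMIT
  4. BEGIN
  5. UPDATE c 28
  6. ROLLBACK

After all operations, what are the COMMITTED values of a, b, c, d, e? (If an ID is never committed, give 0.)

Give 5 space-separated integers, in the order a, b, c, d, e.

Answer: 0 9 5 4 19

Derivation:
Initial committed: {b=8, c=5, d=4, e=19}
Op 1: UPDATE b=9 (auto-commit; committed b=9)
Op 2: BEGIN: in_txn=True, pending={}
Op 3: COMMIT: merged [] into committed; committed now {b=9, c=5, d=4, e=19}
Op 4: BEGIN: in_txn=True, pending={}
Op 5: UPDATE c=28 (pending; pending now {c=28})
Op 6: ROLLBACK: discarded pending ['c']; in_txn=False
Final committed: {b=9, c=5, d=4, e=19}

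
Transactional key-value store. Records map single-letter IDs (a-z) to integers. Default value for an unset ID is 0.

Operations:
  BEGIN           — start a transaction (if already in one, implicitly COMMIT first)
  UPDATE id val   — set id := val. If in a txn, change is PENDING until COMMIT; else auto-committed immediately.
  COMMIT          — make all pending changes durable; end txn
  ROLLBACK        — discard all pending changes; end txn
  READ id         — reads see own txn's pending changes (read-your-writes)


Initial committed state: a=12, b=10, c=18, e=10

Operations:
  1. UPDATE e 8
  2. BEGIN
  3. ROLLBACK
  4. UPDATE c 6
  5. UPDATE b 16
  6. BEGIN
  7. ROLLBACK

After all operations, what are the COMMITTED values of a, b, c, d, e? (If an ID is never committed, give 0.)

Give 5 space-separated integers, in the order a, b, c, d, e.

Initial committed: {a=12, b=10, c=18, e=10}
Op 1: UPDATE e=8 (auto-commit; committed e=8)
Op 2: BEGIN: in_txn=True, pending={}
Op 3: ROLLBACK: discarded pending []; in_txn=False
Op 4: UPDATE c=6 (auto-commit; committed c=6)
Op 5: UPDATE b=16 (auto-commit; committed b=16)
Op 6: BEGIN: in_txn=True, pending={}
Op 7: ROLLBACK: discarded pending []; in_txn=False
Final committed: {a=12, b=16, c=6, e=8}

Answer: 12 16 6 0 8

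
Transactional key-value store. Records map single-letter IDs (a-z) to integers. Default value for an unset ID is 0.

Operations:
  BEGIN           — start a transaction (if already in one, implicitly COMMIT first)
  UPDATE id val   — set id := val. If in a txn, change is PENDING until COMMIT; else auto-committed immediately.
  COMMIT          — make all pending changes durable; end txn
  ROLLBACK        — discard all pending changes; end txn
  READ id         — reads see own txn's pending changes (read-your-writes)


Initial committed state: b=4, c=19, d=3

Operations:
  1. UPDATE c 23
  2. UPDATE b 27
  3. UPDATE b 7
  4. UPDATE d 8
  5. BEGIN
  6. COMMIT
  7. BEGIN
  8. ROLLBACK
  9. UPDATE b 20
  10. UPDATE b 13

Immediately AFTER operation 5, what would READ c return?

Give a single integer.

Answer: 23

Derivation:
Initial committed: {b=4, c=19, d=3}
Op 1: UPDATE c=23 (auto-commit; committed c=23)
Op 2: UPDATE b=27 (auto-commit; committed b=27)
Op 3: UPDATE b=7 (auto-commit; committed b=7)
Op 4: UPDATE d=8 (auto-commit; committed d=8)
Op 5: BEGIN: in_txn=True, pending={}
After op 5: visible(c) = 23 (pending={}, committed={b=7, c=23, d=8})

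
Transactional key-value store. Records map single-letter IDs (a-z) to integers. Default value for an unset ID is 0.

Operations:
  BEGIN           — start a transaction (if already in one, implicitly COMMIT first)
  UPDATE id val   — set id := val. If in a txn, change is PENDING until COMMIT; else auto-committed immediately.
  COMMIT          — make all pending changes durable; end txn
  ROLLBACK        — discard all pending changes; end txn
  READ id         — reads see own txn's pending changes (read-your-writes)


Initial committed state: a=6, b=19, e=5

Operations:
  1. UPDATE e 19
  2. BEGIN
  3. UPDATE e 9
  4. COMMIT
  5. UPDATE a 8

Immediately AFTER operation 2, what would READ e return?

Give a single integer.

Answer: 19

Derivation:
Initial committed: {a=6, b=19, e=5}
Op 1: UPDATE e=19 (auto-commit; committed e=19)
Op 2: BEGIN: in_txn=True, pending={}
After op 2: visible(e) = 19 (pending={}, committed={a=6, b=19, e=19})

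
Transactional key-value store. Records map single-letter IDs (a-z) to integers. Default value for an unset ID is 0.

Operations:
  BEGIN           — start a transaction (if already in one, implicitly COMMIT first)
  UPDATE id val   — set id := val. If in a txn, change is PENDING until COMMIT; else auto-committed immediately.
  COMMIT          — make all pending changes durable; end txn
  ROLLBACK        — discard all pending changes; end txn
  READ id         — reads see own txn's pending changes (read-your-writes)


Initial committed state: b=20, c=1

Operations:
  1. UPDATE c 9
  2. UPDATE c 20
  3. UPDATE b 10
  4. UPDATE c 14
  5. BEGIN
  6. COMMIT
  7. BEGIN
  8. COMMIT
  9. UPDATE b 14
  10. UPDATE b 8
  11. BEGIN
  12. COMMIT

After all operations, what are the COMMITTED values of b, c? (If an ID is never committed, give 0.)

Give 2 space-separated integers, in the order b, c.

Initial committed: {b=20, c=1}
Op 1: UPDATE c=9 (auto-commit; committed c=9)
Op 2: UPDATE c=20 (auto-commit; committed c=20)
Op 3: UPDATE b=10 (auto-commit; committed b=10)
Op 4: UPDATE c=14 (auto-commit; committed c=14)
Op 5: BEGIN: in_txn=True, pending={}
Op 6: COMMIT: merged [] into committed; committed now {b=10, c=14}
Op 7: BEGIN: in_txn=True, pending={}
Op 8: COMMIT: merged [] into committed; committed now {b=10, c=14}
Op 9: UPDATE b=14 (auto-commit; committed b=14)
Op 10: UPDATE b=8 (auto-commit; committed b=8)
Op 11: BEGIN: in_txn=True, pending={}
Op 12: COMMIT: merged [] into committed; committed now {b=8, c=14}
Final committed: {b=8, c=14}

Answer: 8 14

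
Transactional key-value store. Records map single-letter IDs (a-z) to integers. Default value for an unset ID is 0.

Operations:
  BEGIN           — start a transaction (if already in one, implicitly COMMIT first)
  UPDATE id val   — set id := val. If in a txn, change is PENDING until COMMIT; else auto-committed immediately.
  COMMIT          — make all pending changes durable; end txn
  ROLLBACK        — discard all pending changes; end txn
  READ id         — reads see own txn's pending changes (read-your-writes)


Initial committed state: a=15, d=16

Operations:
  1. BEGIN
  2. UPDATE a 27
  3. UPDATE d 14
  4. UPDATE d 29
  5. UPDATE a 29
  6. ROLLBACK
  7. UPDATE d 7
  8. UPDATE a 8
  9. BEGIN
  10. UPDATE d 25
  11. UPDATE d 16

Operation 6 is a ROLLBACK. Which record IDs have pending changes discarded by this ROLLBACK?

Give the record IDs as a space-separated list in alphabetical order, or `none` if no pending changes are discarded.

Answer: a d

Derivation:
Initial committed: {a=15, d=16}
Op 1: BEGIN: in_txn=True, pending={}
Op 2: UPDATE a=27 (pending; pending now {a=27})
Op 3: UPDATE d=14 (pending; pending now {a=27, d=14})
Op 4: UPDATE d=29 (pending; pending now {a=27, d=29})
Op 5: UPDATE a=29 (pending; pending now {a=29, d=29})
Op 6: ROLLBACK: discarded pending ['a', 'd']; in_txn=False
Op 7: UPDATE d=7 (auto-commit; committed d=7)
Op 8: UPDATE a=8 (auto-commit; committed a=8)
Op 9: BEGIN: in_txn=True, pending={}
Op 10: UPDATE d=25 (pending; pending now {d=25})
Op 11: UPDATE d=16 (pending; pending now {d=16})
ROLLBACK at op 6 discards: ['a', 'd']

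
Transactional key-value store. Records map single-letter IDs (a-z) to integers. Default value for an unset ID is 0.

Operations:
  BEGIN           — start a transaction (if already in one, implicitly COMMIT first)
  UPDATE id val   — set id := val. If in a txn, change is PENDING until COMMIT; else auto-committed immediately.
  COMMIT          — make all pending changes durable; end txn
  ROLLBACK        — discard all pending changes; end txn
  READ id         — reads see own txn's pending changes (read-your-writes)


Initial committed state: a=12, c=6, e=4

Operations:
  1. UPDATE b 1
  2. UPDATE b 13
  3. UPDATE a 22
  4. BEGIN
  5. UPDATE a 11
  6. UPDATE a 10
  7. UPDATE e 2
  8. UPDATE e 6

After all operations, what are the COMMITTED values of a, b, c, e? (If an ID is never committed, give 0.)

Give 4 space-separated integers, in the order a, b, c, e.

Answer: 22 13 6 4

Derivation:
Initial committed: {a=12, c=6, e=4}
Op 1: UPDATE b=1 (auto-commit; committed b=1)
Op 2: UPDATE b=13 (auto-commit; committed b=13)
Op 3: UPDATE a=22 (auto-commit; committed a=22)
Op 4: BEGIN: in_txn=True, pending={}
Op 5: UPDATE a=11 (pending; pending now {a=11})
Op 6: UPDATE a=10 (pending; pending now {a=10})
Op 7: UPDATE e=2 (pending; pending now {a=10, e=2})
Op 8: UPDATE e=6 (pending; pending now {a=10, e=6})
Final committed: {a=22, b=13, c=6, e=4}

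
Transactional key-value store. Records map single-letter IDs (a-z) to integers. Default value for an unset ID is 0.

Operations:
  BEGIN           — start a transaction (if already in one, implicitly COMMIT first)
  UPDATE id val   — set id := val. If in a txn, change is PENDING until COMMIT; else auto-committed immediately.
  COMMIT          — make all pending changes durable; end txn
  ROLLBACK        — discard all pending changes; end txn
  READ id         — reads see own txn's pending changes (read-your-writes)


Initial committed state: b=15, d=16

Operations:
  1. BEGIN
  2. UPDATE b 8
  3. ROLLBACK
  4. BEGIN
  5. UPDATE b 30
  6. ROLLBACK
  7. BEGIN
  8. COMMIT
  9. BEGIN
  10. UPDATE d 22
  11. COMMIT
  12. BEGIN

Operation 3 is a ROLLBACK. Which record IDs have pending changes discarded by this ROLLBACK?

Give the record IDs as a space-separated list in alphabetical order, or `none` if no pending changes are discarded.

Initial committed: {b=15, d=16}
Op 1: BEGIN: in_txn=True, pending={}
Op 2: UPDATE b=8 (pending; pending now {b=8})
Op 3: ROLLBACK: discarded pending ['b']; in_txn=False
Op 4: BEGIN: in_txn=True, pending={}
Op 5: UPDATE b=30 (pending; pending now {b=30})
Op 6: ROLLBACK: discarded pending ['b']; in_txn=False
Op 7: BEGIN: in_txn=True, pending={}
Op 8: COMMIT: merged [] into committed; committed now {b=15, d=16}
Op 9: BEGIN: in_txn=True, pending={}
Op 10: UPDATE d=22 (pending; pending now {d=22})
Op 11: COMMIT: merged ['d'] into committed; committed now {b=15, d=22}
Op 12: BEGIN: in_txn=True, pending={}
ROLLBACK at op 3 discards: ['b']

Answer: b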